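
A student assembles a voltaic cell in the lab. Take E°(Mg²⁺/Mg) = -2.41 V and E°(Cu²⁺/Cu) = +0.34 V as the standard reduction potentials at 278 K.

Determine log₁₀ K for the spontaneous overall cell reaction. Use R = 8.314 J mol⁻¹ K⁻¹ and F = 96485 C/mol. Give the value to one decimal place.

99.7

Cathode: Cu²⁺/Cu; anode: Mg²⁺/Mg. E°cell = (+0.34) − (-2.41) = +2.75 V, with n = 2.
ΔG° = −nFE° = −RT ln K, so ln K = nFE°/(RT) = (2)(96485)(+2.75) / ((8.314)(278)) = 229.598.
log₁₀ K = 229.598 / ln 10 = 99.7.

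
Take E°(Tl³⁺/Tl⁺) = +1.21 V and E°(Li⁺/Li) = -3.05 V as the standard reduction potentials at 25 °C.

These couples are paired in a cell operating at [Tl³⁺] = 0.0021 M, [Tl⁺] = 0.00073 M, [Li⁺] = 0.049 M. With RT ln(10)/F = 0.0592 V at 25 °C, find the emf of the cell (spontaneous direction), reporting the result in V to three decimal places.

+4.351 V

Tl³⁺/Tl⁺ is the cathode (higher E°), Li⁺/Li the anode: E°cell = +1.21 − (-3.05) = +4.26 V, n = 2.
Overall: Tl³⁺(aq) + 2 Li(s) → Tl⁺(aq) + 2 Li⁺(aq)
Q = [Tl⁺]·[Li⁺]^2 / ([Tl³⁺]); log Q = -3.079.
E = E° − (0.0592/n) log Q = +4.26 − (0.0592/2)(-3.079) = +4.351 V.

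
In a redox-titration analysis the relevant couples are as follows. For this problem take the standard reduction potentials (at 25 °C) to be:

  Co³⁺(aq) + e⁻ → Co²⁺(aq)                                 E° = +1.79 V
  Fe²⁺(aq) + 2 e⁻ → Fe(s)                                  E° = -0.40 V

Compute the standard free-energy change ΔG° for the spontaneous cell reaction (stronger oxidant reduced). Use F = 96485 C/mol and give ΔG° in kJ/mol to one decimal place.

Co³⁺/Co²⁺ (E° = +1.79 V) is the cathode; Fe²⁺/Fe (E° = -0.40 V) is the anode, so E°cell = +2.19 V.
Balancing electrons gives n = 2 (lcm of 1 and 2).
ΔG° = −nFE° = −(2)(96485)(+2.19) = -422,604 J = -422.6 kJ/mol.

-422.6 kJ/mol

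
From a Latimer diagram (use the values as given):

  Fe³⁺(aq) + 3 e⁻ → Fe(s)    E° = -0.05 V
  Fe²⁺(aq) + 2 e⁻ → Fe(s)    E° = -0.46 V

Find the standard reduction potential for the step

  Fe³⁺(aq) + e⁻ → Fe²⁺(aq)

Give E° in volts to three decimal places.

Sequential free energies add, so n₃E°₃ = n₁E°₁ + n₂E°₂.
With n₃ = 3, and the known step contributing 2×(-0.46) V, the unknown satisfies 1·E° = 3×(-0.05) − 2×(-0.46) = +0.770.
E° = +0.770 / 1 = +0.770 V.

+0.770 V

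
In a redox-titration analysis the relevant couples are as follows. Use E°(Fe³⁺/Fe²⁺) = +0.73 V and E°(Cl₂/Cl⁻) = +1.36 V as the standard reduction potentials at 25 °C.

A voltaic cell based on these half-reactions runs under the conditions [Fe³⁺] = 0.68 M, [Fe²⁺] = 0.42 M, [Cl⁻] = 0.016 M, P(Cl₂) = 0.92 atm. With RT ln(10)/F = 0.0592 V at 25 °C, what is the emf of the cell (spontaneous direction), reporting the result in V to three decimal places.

+0.723 V

Cl₂/Cl⁻ is the cathode (higher E°), Fe³⁺/Fe²⁺ the anode: E°cell = +1.36 − (+0.73) = +0.63 V, n = 2.
Overall: Cl₂(g) + 2 Fe²⁺(aq) → 2 Cl⁻(aq) + 2 Fe³⁺(aq)
Q = [Cl⁻]^2·[Fe³⁺]^2 / (P(Cl₂)·[Fe²⁺]^2); log Q = -3.137.
E = E° − (0.0592/n) log Q = +0.63 − (0.0592/2)(-3.137) = +0.723 V.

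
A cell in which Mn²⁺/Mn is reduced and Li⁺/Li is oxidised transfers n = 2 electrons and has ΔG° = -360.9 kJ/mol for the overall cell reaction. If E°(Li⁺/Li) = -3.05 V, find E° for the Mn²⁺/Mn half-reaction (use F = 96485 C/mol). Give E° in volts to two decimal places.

-1.18 V

E°cell = −ΔG°/(nF) = −(-360.9×10³)/((2)(96485)) = +1.870 V.
Since Mn²⁺/Mn is the cathode and Li⁺/Li the anode, E°cell = E°(Mn²⁺/Mn) − E°(Li⁺/Li).
So E°(Mn²⁺/Mn) = E°cell + E°(Li⁺/Li) = +1.870 + (-3.05) = -1.18 V.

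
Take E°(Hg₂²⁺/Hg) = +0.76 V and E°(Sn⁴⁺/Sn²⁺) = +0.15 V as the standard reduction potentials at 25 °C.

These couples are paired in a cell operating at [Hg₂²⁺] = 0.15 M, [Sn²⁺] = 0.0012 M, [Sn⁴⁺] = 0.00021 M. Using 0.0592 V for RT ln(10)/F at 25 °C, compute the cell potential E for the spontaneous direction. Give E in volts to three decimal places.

+0.608 V

Hg₂²⁺/Hg is the cathode (higher E°), Sn⁴⁺/Sn²⁺ the anode: E°cell = +0.76 − (+0.15) = +0.61 V, n = 2.
Overall: Hg₂²⁺(aq) + Sn²⁺(aq) → 2 Hg(l) + Sn⁴⁺(aq)
Q = [Sn⁴⁺] / ([Hg₂²⁺]·[Sn²⁺]); log Q = 0.067.
E = E° − (0.0592/n) log Q = +0.61 − (0.0592/2)(0.067) = +0.608 V.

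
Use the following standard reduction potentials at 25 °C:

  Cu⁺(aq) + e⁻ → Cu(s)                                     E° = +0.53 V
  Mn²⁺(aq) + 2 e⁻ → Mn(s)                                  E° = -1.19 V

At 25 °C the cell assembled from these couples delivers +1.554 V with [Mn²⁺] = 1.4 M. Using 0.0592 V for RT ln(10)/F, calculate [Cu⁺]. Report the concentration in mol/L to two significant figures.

Cu⁺/Cu is the cathode, Mn²⁺/Mn the anode: E°cell = +1.72 V, n = 2.
Overall reaction: 2 Cu⁺(aq) + Mn(s) → 2 Cu(s) + Mn²⁺(aq); Q = [Mn²⁺]^1/[Cu⁺]^2.
From E = E° − (0.0592/n) log Q: log Q = (E° − E)·n/0.0592 = (+1.72 − (+1.554))·2/0.0592 = 5.6081.
So 2·log[Cu⁺] = 1·log(1.4) − log Q = 0.1461 − (5.6081) = -5.4620; log[Cu⁺] = -5.4620 / 2 = -2.7310; [Cu⁺] = 10^(-2.7310) ≈ 0.0019 M.

0.0019 M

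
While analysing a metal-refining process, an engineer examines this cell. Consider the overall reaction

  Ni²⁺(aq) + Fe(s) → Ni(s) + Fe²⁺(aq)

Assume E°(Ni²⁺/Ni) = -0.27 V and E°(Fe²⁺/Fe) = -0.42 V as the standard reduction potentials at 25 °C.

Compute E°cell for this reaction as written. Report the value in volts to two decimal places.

+0.15 V

The Ni²⁺/Ni couple has the higher reduction potential, so it is the cathode; Fe²⁺/Fe is oxidised at the anode.
E°cell = E°(cathode) − E°(anode) = (-0.27) − (-0.42) = +0.15 V.
Since E°cell > 0, the reaction is spontaneous under standard conditions.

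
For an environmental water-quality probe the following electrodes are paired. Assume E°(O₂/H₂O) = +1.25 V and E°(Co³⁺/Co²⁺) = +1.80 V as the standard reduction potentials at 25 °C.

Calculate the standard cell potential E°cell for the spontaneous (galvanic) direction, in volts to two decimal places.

The Co³⁺/Co²⁺ couple has the higher reduction potential, so it is the cathode; O₂/H₂O is oxidised at the anode.
E°cell = E°(cathode) − E°(anode) = (+1.80) − (+1.25) = +0.55 V.

+0.55 V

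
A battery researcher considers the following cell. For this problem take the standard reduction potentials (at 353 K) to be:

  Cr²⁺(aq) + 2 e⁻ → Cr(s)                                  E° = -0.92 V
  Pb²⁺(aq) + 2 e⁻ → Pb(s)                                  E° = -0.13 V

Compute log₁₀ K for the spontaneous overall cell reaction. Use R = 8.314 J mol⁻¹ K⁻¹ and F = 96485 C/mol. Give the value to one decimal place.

Cathode: Pb²⁺/Pb; anode: Cr²⁺/Cr. E°cell = (-0.13) − (-0.92) = +0.79 V, with n = 2.
ΔG° = −nFE° = −RT ln K, so ln K = nFE°/(RT) = (2)(96485)(+0.79) / ((8.314)(353)) = 51.944.
log₁₀ K = 51.944 / ln 10 = 22.6.

22.6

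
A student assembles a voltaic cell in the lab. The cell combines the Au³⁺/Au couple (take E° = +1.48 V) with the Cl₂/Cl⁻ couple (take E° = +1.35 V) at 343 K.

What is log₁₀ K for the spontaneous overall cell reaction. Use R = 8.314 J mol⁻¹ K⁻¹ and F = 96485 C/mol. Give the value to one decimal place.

Cathode: Au³⁺/Au; anode: Cl₂/Cl⁻. E°cell = (+1.48) − (+1.35) = +0.13 V, with n = 6.
ΔG° = −nFE° = −RT ln K, so ln K = nFE°/(RT) = (6)(96485)(+0.13) / ((8.314)(343)) = 26.391.
log₁₀ K = 26.391 / ln 10 = 11.5.

11.5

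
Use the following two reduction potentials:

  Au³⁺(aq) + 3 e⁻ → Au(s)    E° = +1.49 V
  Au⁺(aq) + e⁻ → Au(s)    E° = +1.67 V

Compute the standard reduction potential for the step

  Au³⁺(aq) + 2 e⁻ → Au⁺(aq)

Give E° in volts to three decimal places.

Sequential free energies add, so n₃E°₃ = n₁E°₁ + n₂E°₂.
With n₃ = 3, and the known step contributing 1×(+1.67) V, the unknown satisfies 2·E° = 3×(+1.49) − 1×(+1.67) = +2.800.
E° = +2.800 / 2 = +1.400 V.

+1.400 V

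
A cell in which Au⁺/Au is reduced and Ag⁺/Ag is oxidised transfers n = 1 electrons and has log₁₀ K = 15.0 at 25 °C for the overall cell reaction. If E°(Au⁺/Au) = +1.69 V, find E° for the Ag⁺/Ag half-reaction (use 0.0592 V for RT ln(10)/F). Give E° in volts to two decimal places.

E°cell = (0.0592/n)·log K = (0.0592/1)(15.0) = +0.888 V.
Since Au⁺/Au is the cathode and Ag⁺/Ag the anode, E°cell = E°(Au⁺/Au) − E°(Ag⁺/Ag).
So E°(Ag⁺/Ag) = E°(Au⁺/Au) − E°cell = (+1.69) − (+0.888) = +0.80 V.

+0.80 V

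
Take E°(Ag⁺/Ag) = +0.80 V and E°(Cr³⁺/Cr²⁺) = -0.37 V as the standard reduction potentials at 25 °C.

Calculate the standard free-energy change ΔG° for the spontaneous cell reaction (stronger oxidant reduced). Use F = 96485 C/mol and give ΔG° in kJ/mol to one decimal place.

-112.9 kJ/mol

Ag⁺/Ag (E° = +0.80 V) is the cathode; Cr³⁺/Cr²⁺ (E° = -0.37 V) is the anode, so E°cell = +1.17 V.
Balancing electrons gives n = 1 (lcm of 1 and 1).
ΔG° = −nFE° = −(1)(96485)(+1.17) = -112,887 J = -112.9 kJ/mol.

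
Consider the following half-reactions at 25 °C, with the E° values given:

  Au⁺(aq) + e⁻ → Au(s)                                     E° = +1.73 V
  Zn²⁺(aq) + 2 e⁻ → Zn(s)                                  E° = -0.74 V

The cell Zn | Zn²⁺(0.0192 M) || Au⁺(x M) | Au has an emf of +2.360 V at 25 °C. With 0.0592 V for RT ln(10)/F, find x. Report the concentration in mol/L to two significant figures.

Au⁺/Au is the cathode, Zn²⁺/Zn the anode: E°cell = +2.47 V, n = 2.
Overall reaction: 2 Au⁺(aq) + Zn(s) → 2 Au(s) + Zn²⁺(aq); Q = [Zn²⁺]^1/[Au⁺]^2.
From E = E° − (0.0592/n) log Q: log Q = (E° − E)·n/0.0592 = (+2.47 − (+2.360))·2/0.0592 = 3.7162.
So 2·log[Au⁺] = 1·log(0.0192) − log Q = -1.7167 − (3.7162) = -5.4329; log[Au⁺] = -5.4329 / 2 = -2.7165; [Au⁺] = 10^(-2.7165) ≈ 0.0019 M.

0.0019 M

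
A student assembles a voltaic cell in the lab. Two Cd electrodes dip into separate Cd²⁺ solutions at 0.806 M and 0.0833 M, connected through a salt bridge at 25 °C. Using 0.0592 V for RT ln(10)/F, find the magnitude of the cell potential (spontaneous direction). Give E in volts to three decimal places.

For a concentration cell E°cell = 0. The 0.806 M side is the cathode (reduction is favoured where [Cd²⁺] is higher).
With n = 2, E = −(0.0592/2) log([Cd²⁺]ₐₙ/[Cd²⁺]꜀ₐₜ) = −(0.0592/2) log(0.0833/0.806) = −(0.0592/2)(-0.986) = +0.029 V.

+0.029 V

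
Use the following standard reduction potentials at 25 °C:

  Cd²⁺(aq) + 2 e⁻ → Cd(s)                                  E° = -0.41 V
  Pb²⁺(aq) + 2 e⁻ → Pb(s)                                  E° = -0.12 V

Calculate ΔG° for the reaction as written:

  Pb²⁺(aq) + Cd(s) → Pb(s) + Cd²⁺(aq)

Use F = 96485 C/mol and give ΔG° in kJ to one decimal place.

As written, Pb²⁺/Pb is reduced (cathode) and Cd²⁺/Cd is oxidised (anode), so E°cell = (-0.12) − (-0.41) = +0.29 V.
Balancing electrons gives n = 2.
ΔG° = −nFE° = −(2)(96485)(+0.29) = -55,961 J = -56.0 kJ.

-56.0 kJ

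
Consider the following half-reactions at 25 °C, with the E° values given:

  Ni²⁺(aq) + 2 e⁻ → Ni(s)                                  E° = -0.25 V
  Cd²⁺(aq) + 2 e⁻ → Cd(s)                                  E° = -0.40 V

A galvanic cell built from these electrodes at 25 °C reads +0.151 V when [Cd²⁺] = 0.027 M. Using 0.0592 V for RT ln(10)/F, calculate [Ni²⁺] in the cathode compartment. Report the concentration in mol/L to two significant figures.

0.029 M

Ni²⁺/Ni is the cathode, Cd²⁺/Cd the anode: E°cell = +0.15 V, n = 2.
Overall reaction: Ni²⁺(aq) + Cd(s) → Ni(s) + Cd²⁺(aq); Q = [Cd²⁺]^1/[Ni²⁺]^1.
From E = E° − (0.0592/n) log Q: log Q = (E° − E)·n/0.0592 = (+0.15 − (+0.151))·2/0.0592 = -0.0338.
So 1·log[Ni²⁺] = 1·log(0.027) − log Q = -1.5686 − (-0.0338) = -1.5348; [Ni²⁺] = 10^(-1.5348) ≈ 0.029 M.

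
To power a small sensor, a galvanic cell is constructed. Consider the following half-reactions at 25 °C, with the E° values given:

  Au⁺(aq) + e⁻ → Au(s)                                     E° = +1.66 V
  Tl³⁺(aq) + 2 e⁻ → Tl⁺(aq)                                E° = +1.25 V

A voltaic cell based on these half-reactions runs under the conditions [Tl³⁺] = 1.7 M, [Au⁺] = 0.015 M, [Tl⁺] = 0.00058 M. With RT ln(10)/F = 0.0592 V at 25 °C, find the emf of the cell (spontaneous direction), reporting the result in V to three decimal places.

Au⁺/Au is the cathode (higher E°), Tl³⁺/Tl⁺ the anode: E°cell = +1.66 − (+1.25) = +0.41 V, n = 2.
Overall: 2 Au⁺(aq) + Tl⁺(aq) → 2 Au(s) + Tl³⁺(aq)
Q = [Tl³⁺] / ([Au⁺]^2·[Tl⁺]); log Q = 7.115.
E = E° − (0.0592/n) log Q = +0.41 − (0.0592/2)(7.115) = +0.199 V.

+0.199 V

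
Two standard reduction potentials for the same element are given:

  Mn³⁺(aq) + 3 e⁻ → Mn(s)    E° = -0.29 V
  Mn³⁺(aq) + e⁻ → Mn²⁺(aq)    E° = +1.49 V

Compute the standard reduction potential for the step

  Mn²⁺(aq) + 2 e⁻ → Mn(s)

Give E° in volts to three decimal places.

-1.180 V

Sequential free energies add, so n₃E°₃ = n₁E°₁ + n₂E°₂.
With n₃ = 3, and the known step contributing 1×(+1.49) V, the unknown satisfies 2·E° = 3×(-0.29) − 1×(+1.49) = -2.360.
E° = -2.360 / 2 = -1.180 V.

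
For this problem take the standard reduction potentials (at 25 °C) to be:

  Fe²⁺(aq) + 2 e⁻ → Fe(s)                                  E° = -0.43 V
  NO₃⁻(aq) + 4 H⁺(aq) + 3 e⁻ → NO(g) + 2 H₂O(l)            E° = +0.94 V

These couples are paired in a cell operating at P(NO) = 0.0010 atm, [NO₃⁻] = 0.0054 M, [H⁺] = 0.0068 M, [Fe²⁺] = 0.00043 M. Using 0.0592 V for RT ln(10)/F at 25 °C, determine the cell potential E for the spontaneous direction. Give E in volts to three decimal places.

+1.313 V

NO₃⁻/NO is the cathode (higher E°), Fe²⁺/Fe the anode: E°cell = +0.94 − (-0.43) = +1.37 V, n = 6.
Overall: 2 NO₃⁻(aq) + 8 H⁺(aq) + 3 Fe(s) → 2 NO(g) + 4 H₂O(l) + 3 Fe²⁺(aq)
Q = P(NO)^2·[Fe²⁺]^3 / ([NO₃⁻]^2·[H⁺]^8); log Q = 5.776.
E = E° − (0.0592/n) log Q = +1.37 − (0.0592/6)(5.776) = +1.313 V.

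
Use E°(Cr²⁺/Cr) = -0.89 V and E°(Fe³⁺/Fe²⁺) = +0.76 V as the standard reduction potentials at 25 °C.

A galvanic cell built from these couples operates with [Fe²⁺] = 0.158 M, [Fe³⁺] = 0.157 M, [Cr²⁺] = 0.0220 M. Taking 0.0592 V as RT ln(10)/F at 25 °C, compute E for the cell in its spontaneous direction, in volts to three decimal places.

+1.699 V

Fe³⁺/Fe²⁺ is the cathode (higher E°), Cr²⁺/Cr the anode: E°cell = +0.76 − (-0.89) = +1.65 V, n = 2.
Overall: 2 Fe³⁺(aq) + Cr(s) → 2 Fe²⁺(aq) + Cr²⁺(aq)
Q = [Fe²⁺]^2·[Cr²⁺] / ([Fe³⁺]^2); log Q = -1.652.
E = E° − (0.0592/n) log Q = +1.65 − (0.0592/2)(-1.652) = +1.699 V.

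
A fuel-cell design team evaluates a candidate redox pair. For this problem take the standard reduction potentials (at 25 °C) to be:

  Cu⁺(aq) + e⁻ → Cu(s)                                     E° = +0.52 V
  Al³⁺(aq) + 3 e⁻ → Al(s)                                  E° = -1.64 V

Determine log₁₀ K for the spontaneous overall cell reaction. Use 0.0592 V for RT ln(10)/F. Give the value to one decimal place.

Cathode: Cu⁺/Cu; anode: Al³⁺/Al. E°cell = +2.16 V, n = 3.
log K = nE°cell / 0.0592 = (3)(+2.16) / 0.0592 = 109.5.

109.5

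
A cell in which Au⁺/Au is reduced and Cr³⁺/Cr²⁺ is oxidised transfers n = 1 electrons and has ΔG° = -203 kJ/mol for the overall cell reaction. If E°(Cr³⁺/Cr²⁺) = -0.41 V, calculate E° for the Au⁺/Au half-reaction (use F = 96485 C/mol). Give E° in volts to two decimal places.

E°cell = −ΔG°/(nF) = −(-203×10³)/((1)(96485)) = +2.104 V.
Since Au⁺/Au is the cathode and Cr³⁺/Cr²⁺ the anode, E°cell = E°(Au⁺/Au) − E°(Cr³⁺/Cr²⁺).
So E°(Au⁺/Au) = E°cell + E°(Cr³⁺/Cr²⁺) = +2.104 + (-0.41) = +1.69 V.

+1.69 V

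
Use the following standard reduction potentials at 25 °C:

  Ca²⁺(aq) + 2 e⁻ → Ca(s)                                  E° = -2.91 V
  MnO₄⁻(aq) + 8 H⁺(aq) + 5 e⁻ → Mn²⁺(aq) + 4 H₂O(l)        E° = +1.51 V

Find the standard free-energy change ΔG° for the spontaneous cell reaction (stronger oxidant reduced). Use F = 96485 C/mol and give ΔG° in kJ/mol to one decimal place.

MnO₄⁻/Mn²⁺ (E° = +1.51 V) is the cathode; Ca²⁺/Ca (E° = -2.91 V) is the anode, so E°cell = +4.42 V.
Balancing electrons gives n = 10 (lcm of 5 and 2).
ΔG° = −nFE° = −(10)(96485)(+4.42) = -4,264,637 J = -4264.6 kJ/mol.

-4264.6 kJ/mol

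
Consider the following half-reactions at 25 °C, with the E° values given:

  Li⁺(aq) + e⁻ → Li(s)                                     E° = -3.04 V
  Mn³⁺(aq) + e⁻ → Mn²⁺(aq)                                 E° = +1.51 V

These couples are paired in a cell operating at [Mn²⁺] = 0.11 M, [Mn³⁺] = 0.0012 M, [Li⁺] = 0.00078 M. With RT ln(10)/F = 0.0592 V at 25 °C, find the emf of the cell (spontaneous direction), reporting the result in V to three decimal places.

Mn³⁺/Mn²⁺ is the cathode (higher E°), Li⁺/Li the anode: E°cell = +1.51 − (-3.04) = +4.55 V, n = 1.
Overall: Mn³⁺(aq) + Li(s) → Mn²⁺(aq) + Li⁺(aq)
Q = [Mn²⁺]·[Li⁺] / ([Mn³⁺]); log Q = -1.146.
E = E° − (0.0592/n) log Q = +4.55 − (0.0592/1)(-1.146) = +4.618 V.

+4.618 V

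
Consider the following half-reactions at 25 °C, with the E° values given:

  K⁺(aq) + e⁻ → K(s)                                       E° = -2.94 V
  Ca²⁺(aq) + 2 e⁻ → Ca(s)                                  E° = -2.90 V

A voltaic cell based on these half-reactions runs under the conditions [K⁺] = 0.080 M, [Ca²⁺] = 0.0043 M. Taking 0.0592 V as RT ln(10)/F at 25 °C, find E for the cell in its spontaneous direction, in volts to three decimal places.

+0.035 V

Ca²⁺/Ca is the cathode (higher E°), K⁺/K the anode: E°cell = -2.90 − (-2.94) = +0.04 V, n = 2.
Overall: Ca²⁺(aq) + 2 K(s) → Ca(s) + 2 K⁺(aq)
Q = [K⁺]^2 / ([Ca²⁺]); log Q = 0.173.
E = E° − (0.0592/n) log Q = +0.04 − (0.0592/2)(0.173) = +0.035 V.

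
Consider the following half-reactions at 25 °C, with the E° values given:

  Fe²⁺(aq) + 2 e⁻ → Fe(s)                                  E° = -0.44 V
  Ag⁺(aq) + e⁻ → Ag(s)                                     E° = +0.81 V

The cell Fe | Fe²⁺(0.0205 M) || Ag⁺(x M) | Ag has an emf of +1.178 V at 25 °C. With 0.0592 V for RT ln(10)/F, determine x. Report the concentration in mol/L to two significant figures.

Ag⁺/Ag is the cathode, Fe²⁺/Fe the anode: E°cell = +1.25 V, n = 2.
Overall reaction: 2 Ag⁺(aq) + Fe(s) → 2 Ag(s) + Fe²⁺(aq); Q = [Fe²⁺]^1/[Ag⁺]^2.
From E = E° − (0.0592/n) log Q: log Q = (E° − E)·n/0.0592 = (+1.25 − (+1.178))·2/0.0592 = 2.4324.
So 2·log[Ag⁺] = 1·log(0.0205) − log Q = -1.6882 − (2.4324) = -4.1206; log[Ag⁺] = -4.1206 / 2 = -2.0603; [Ag⁺] = 10^(-2.0603) ≈ 0.0087 M.

0.0087 M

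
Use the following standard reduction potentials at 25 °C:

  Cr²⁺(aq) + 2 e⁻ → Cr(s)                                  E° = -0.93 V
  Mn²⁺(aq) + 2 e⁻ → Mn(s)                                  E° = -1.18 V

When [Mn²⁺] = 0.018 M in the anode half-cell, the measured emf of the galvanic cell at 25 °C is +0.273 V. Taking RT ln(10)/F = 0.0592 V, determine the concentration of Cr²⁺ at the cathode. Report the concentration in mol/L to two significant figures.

Cr²⁺/Cr is the cathode, Mn²⁺/Mn the anode: E°cell = +0.25 V, n = 2.
Overall reaction: Cr²⁺(aq) + Mn(s) → Cr(s) + Mn²⁺(aq); Q = [Mn²⁺]^1/[Cr²⁺]^1.
From E = E° − (0.0592/n) log Q: log Q = (E° − E)·n/0.0592 = (+0.25 − (+0.273))·2/0.0592 = -0.7770.
So 1·log[Cr²⁺] = 1·log(0.018) − log Q = -1.7447 − (-0.7770) = -0.9677; [Cr²⁺] = 10^(-0.9677) ≈ 0.11 M.

0.11 M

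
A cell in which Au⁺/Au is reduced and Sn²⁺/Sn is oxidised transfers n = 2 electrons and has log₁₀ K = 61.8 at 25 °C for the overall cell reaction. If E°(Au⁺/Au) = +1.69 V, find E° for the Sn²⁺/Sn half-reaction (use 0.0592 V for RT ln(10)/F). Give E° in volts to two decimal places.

-0.14 V

E°cell = (0.0592/n)·log K = (0.0592/2)(61.8) = +1.829 V.
Since Au⁺/Au is the cathode and Sn²⁺/Sn the anode, E°cell = E°(Au⁺/Au) − E°(Sn²⁺/Sn).
So E°(Sn²⁺/Sn) = E°(Au⁺/Au) − E°cell = (+1.69) − (+1.829) = -0.14 V.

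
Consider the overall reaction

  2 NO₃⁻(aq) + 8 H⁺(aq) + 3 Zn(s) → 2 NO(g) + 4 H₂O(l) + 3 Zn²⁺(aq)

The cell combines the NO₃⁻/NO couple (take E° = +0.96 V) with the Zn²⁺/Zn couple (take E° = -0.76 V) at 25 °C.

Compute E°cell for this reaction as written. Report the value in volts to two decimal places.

+1.72 V

The NO₃⁻/NO couple has the higher reduction potential, so it is the cathode; Zn²⁺/Zn is oxidised at the anode.
E°cell = E°(cathode) − E°(anode) = (+0.96) − (-0.76) = +1.72 V.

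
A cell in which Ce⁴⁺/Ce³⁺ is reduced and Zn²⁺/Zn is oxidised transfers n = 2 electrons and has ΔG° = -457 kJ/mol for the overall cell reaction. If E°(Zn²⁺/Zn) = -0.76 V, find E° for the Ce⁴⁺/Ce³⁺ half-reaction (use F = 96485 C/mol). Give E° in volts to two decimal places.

+1.61 V

E°cell = −ΔG°/(nF) = −(-457×10³)/((2)(96485)) = +2.368 V.
Since Ce⁴⁺/Ce³⁺ is the cathode and Zn²⁺/Zn the anode, E°cell = E°(Ce⁴⁺/Ce³⁺) − E°(Zn²⁺/Zn).
So E°(Ce⁴⁺/Ce³⁺) = E°cell + E°(Zn²⁺/Zn) = +2.368 + (-0.76) = +1.61 V.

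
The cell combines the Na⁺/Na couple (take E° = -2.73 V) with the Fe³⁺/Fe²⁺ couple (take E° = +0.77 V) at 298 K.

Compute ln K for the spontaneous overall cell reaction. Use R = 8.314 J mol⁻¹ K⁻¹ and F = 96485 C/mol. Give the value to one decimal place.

Cathode: Fe³⁺/Fe²⁺; anode: Na⁺/Na. E°cell = (+0.77) − (-2.73) = +3.50 V, with n = 1.
ΔG° = −nFE° = −RT ln K, so ln K = nFE°/(RT) = (1)(96485)(+3.50) / ((8.314)(298)) = 136.302.

136.3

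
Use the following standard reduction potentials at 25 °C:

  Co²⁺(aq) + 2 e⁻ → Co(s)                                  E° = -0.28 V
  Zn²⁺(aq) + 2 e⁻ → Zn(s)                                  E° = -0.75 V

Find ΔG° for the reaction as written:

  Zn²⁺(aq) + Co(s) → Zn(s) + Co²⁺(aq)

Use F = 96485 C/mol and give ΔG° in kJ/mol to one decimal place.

As written, Zn²⁺/Zn is reduced (cathode) and Co²⁺/Co is oxidised (anode), so E°cell = (-0.75) − (-0.28) = -0.47 V.
Balancing electrons gives n = 2.
ΔG° = −nFE° = −(2)(96485)(-0.47) = 90,696 J = +90.7 kJ/mol.

+90.7 kJ/mol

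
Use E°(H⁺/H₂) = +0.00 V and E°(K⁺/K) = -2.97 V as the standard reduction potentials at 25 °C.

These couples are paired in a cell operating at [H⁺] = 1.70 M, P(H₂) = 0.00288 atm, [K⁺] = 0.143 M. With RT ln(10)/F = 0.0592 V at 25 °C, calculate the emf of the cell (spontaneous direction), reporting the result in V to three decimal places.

H⁺/H₂ is the cathode (higher E°), K⁺/K the anode: E°cell = +0.00 − (-2.97) = +2.97 V, n = 2.
Overall: 2 H⁺(aq) + 2 K(s) → H₂(g) + 2 K⁺(aq)
Q = P(H₂)·[K⁺]^2 / ([H⁺]^2); log Q = -4.691.
E = E° − (0.0592/n) log Q = +2.97 − (0.0592/2)(-4.691) = +3.109 V.

+3.109 V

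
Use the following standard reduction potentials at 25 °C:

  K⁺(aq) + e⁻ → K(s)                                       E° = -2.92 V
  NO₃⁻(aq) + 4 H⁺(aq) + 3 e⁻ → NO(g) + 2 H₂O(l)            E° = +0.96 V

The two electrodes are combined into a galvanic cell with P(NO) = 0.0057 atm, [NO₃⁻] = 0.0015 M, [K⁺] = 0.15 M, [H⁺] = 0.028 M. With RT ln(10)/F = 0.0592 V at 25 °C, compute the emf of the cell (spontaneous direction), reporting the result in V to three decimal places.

NO₃⁻/NO is the cathode (higher E°), K⁺/K the anode: E°cell = +0.96 − (-2.92) = +3.88 V, n = 3.
Overall: NO₃⁻(aq) + 4 H⁺(aq) + 3 K(s) → NO(g) + 2 H₂O(l) + 3 K⁺(aq)
Q = P(NO)·[K⁺]^3 / ([NO₃⁻]·[H⁺]^4); log Q = 4.319.
E = E° − (0.0592/n) log Q = +3.88 − (0.0592/3)(4.319) = +3.795 V.

+3.795 V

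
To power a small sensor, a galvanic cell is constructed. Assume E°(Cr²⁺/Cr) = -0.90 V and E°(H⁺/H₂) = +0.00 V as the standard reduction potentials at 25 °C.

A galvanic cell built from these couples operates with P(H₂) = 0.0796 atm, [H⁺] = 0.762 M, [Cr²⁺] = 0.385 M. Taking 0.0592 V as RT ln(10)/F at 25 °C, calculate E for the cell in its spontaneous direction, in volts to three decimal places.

H⁺/H₂ is the cathode (higher E°), Cr²⁺/Cr the anode: E°cell = +0.00 − (-0.90) = +0.90 V, n = 2.
Overall: 2 H⁺(aq) + Cr(s) → H₂(g) + Cr²⁺(aq)
Q = P(H₂)·[Cr²⁺] / ([H⁺]^2); log Q = -1.278.
E = E° − (0.0592/n) log Q = +0.90 − (0.0592/2)(-1.278) = +0.938 V.

+0.938 V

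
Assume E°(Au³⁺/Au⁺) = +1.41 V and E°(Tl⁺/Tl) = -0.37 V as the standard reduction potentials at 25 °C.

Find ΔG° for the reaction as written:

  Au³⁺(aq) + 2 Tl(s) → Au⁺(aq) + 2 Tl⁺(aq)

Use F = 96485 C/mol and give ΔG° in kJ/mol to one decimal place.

As written, Au³⁺/Au⁺ is reduced (cathode) and Tl⁺/Tl is oxidised (anode), so E°cell = (+1.41) − (-0.37) = +1.78 V.
Balancing electrons gives n = 2.
ΔG° = −nFE° = −(2)(96485)(+1.78) = -343,487 J = -343.5 kJ/mol.

-343.5 kJ/mol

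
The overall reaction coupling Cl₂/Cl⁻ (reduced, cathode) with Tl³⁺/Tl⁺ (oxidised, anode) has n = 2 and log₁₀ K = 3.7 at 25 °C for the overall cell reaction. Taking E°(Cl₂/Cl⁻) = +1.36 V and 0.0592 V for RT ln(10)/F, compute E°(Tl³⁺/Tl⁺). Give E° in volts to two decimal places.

E°cell = (0.0592/n)·log K = (0.0592/2)(3.7) = +0.110 V.
Since Cl₂/Cl⁻ is the cathode and Tl³⁺/Tl⁺ the anode, E°cell = E°(Cl₂/Cl⁻) − E°(Tl³⁺/Tl⁺).
So E°(Tl³⁺/Tl⁺) = E°(Cl₂/Cl⁻) − E°cell = (+1.36) − (+0.110) = +1.25 V.

+1.25 V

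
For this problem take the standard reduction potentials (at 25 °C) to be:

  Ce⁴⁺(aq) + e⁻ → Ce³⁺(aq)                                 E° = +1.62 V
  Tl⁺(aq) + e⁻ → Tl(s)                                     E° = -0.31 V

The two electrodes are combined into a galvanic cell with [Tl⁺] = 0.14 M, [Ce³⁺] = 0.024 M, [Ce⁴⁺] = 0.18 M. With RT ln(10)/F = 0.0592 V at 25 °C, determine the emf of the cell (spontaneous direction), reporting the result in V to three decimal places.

Ce⁴⁺/Ce³⁺ is the cathode (higher E°), Tl⁺/Tl the anode: E°cell = +1.62 − (-0.31) = +1.93 V, n = 1.
Overall: Ce⁴⁺(aq) + Tl(s) → Ce³⁺(aq) + Tl⁺(aq)
Q = [Ce³⁺]·[Tl⁺] / ([Ce⁴⁺]); log Q = -1.729.
E = E° − (0.0592/n) log Q = +1.93 − (0.0592/1)(-1.729) = +2.032 V.

+2.032 V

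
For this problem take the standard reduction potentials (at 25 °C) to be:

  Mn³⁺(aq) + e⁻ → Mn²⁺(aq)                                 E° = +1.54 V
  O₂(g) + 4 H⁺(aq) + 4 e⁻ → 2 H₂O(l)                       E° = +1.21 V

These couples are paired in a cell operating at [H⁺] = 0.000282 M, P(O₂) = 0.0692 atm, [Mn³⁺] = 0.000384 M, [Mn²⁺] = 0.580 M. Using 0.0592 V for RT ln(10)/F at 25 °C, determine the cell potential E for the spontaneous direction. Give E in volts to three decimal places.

Mn³⁺/Mn²⁺ is the cathode (higher E°), O₂/H₂O the anode: E°cell = +1.54 − (+1.21) = +0.33 V, n = 4.
Overall: 4 Mn³⁺(aq) + 2 H₂O(l) → 4 Mn²⁺(aq) + O₂(g) + 4 H⁺(aq)
Q = [Mn²⁺]^4·P(O₂)·[H⁺]^4 / ([Mn³⁺]^4); log Q = -2.643.
E = E° − (0.0592/n) log Q = +0.33 − (0.0592/4)(-2.643) = +0.369 V.

+0.369 V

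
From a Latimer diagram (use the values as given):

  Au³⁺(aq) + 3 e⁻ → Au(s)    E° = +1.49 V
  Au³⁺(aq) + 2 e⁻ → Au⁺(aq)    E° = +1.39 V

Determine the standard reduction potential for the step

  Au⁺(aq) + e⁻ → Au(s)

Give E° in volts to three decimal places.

Sequential free energies add, so n₃E°₃ = n₁E°₁ + n₂E°₂.
With n₃ = 3, and the known step contributing 2×(+1.39) V, the unknown satisfies 1·E° = 3×(+1.49) − 2×(+1.39) = +1.690.
E° = +1.690 / 1 = +1.690 V.

+1.690 V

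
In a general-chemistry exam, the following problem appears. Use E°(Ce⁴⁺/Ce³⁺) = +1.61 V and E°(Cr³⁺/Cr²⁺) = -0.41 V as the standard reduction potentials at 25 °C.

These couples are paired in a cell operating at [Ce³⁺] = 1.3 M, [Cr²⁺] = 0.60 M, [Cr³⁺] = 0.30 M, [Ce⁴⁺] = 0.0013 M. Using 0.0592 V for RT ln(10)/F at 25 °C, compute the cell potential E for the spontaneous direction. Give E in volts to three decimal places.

Ce⁴⁺/Ce³⁺ is the cathode (higher E°), Cr³⁺/Cr²⁺ the anode: E°cell = +1.61 − (-0.41) = +2.02 V, n = 1.
Overall: Ce⁴⁺(aq) + Cr²⁺(aq) → Ce³⁺(aq) + Cr³⁺(aq)
Q = [Ce³⁺]·[Cr³⁺] / ([Ce⁴⁺]·[Cr²⁺]); log Q = 2.699.
E = E° − (0.0592/n) log Q = +2.02 − (0.0592/1)(2.699) = +1.860 V.

+1.860 V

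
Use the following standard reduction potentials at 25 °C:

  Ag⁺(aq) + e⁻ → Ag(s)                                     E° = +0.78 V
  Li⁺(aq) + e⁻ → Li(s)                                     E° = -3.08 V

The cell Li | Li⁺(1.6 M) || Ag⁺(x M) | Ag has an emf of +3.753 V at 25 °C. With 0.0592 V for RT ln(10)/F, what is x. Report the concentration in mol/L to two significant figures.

0.025 M

Ag⁺/Ag is the cathode, Li⁺/Li the anode: E°cell = +3.86 V, n = 1.
Overall reaction: Ag⁺(aq) + Li(s) → Ag(s) + Li⁺(aq); Q = [Li⁺]^1/[Ag⁺]^1.
From E = E° − (0.0592/n) log Q: log Q = (E° − E)·n/0.0592 = (+3.86 − (+3.753))·1/0.0592 = 1.8074.
So 1·log[Ag⁺] = 1·log(1.6) − log Q = 0.2041 − (1.8074) = -1.6033; [Ag⁺] = 10^(-1.6033) ≈ 0.025 M.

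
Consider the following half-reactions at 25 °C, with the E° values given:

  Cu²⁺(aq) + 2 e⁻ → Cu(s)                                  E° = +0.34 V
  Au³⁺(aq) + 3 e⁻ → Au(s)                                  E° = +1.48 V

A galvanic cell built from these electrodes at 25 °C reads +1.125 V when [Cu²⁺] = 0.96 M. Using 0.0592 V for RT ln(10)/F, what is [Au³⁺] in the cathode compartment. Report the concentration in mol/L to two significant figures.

0.16 M

Au³⁺/Au is the cathode, Cu²⁺/Cu the anode: E°cell = +1.14 V, n = 6.
Overall reaction: 2 Au³⁺(aq) + 3 Cu(s) → 2 Au(s) + 3 Cu²⁺(aq); Q = [Cu²⁺]^3/[Au³⁺]^2.
From E = E° − (0.0592/n) log Q: log Q = (E° − E)·n/0.0592 = (+1.14 − (+1.125))·6/0.0592 = 1.5203.
So 2·log[Au³⁺] = 3·log(0.96) − log Q = -0.0532 − (1.5203) = -1.5735; log[Au³⁺] = -1.5735 / 2 = -0.7867; [Au³⁺] = 10^(-0.7867) ≈ 0.16 M.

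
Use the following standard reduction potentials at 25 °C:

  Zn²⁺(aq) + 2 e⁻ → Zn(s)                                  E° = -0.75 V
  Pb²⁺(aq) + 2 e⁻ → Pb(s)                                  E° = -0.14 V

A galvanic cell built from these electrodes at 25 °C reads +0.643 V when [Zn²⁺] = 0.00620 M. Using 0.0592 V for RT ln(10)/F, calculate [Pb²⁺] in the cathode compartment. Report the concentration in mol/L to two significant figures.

Pb²⁺/Pb is the cathode, Zn²⁺/Zn the anode: E°cell = +0.61 V, n = 2.
Overall reaction: Pb²⁺(aq) + Zn(s) → Pb(s) + Zn²⁺(aq); Q = [Zn²⁺]^1/[Pb²⁺]^1.
From E = E° − (0.0592/n) log Q: log Q = (E° − E)·n/0.0592 = (+0.61 − (+0.643))·2/0.0592 = -1.1149.
So 1·log[Pb²⁺] = 1·log(0.0062) − log Q = -2.2076 − (-1.1149) = -1.0927; [Pb²⁺] = 10^(-1.0927) ≈ 0.081 M.

0.081 M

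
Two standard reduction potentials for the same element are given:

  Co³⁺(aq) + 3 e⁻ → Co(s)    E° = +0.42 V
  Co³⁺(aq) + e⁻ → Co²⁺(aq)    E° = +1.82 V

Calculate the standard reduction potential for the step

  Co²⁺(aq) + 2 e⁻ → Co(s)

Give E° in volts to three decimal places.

Sequential free energies add, so n₃E°₃ = n₁E°₁ + n₂E°₂.
With n₃ = 3, and the known step contributing 1×(+1.82) V, the unknown satisfies 2·E° = 3×(+0.42) − 1×(+1.82) = -0.560.
E° = -0.560 / 2 = -0.280 V.

-0.280 V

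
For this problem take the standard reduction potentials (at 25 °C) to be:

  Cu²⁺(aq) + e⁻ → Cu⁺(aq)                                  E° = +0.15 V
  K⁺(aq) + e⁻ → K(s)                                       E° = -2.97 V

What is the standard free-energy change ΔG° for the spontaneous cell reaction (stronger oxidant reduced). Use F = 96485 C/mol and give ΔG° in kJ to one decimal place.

-301.0 kJ

Cu²⁺/Cu⁺ (E° = +0.15 V) is the cathode; K⁺/K (E° = -2.97 V) is the anode, so E°cell = +3.12 V.
Balancing electrons gives n = 1 (lcm of 1 and 1).
ΔG° = −nFE° = −(1)(96485)(+3.12) = -301,033 J = -301.0 kJ.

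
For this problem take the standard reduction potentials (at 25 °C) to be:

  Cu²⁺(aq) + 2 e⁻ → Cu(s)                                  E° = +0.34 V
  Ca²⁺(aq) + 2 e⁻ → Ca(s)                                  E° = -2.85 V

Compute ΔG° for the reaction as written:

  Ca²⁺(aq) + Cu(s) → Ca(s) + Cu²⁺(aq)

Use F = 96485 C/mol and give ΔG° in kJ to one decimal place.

+615.6 kJ

As written, Ca²⁺/Ca is reduced (cathode) and Cu²⁺/Cu is oxidised (anode), so E°cell = (-2.85) − (+0.34) = -3.19 V.
Balancing electrons gives n = 2.
ΔG° = −nFE° = −(2)(96485)(-3.19) = 615,574 J = +615.6 kJ.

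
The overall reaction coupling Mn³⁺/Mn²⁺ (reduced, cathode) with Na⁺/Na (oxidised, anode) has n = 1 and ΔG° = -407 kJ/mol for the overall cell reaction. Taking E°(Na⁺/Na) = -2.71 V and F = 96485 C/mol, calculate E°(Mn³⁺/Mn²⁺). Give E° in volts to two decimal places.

E°cell = −ΔG°/(nF) = −(-407×10³)/((1)(96485)) = +4.218 V.
Since Mn³⁺/Mn²⁺ is the cathode and Na⁺/Na the anode, E°cell = E°(Mn³⁺/Mn²⁺) − E°(Na⁺/Na).
So E°(Mn³⁺/Mn²⁺) = E°cell + E°(Na⁺/Na) = +4.218 + (-2.71) = +1.51 V.

+1.51 V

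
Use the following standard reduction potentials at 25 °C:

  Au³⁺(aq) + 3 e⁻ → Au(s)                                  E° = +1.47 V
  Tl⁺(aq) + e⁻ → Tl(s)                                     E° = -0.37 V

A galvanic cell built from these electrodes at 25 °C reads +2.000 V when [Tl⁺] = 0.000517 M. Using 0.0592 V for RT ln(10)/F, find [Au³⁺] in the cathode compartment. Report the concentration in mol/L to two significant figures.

0.018 M

Au³⁺/Au is the cathode, Tl⁺/Tl the anode: E°cell = +1.84 V, n = 3.
Overall reaction: Au³⁺(aq) + 3 Tl(s) → Au(s) + 3 Tl⁺(aq); Q = [Tl⁺]^3/[Au³⁺]^1.
From E = E° − (0.0592/n) log Q: log Q = (E° − E)·n/0.0592 = (+1.84 − (+2.000))·3/0.0592 = -8.1081.
So 1·log[Au³⁺] = 3·log(0.000517) − log Q = -9.8595 − (-8.1081) = -1.7514; [Au³⁺] = 10^(-1.7514) ≈ 0.018 M.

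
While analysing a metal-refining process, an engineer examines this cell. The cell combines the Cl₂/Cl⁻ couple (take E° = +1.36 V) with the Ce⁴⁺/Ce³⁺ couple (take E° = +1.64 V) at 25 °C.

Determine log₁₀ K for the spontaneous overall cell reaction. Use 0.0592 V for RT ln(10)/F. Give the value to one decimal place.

Cathode: Ce⁴⁺/Ce³⁺; anode: Cl₂/Cl⁻. E°cell = +0.28 V, n = 2.
log K = nE°cell / 0.0592 = (2)(+0.28) / 0.0592 = 9.5.

9.5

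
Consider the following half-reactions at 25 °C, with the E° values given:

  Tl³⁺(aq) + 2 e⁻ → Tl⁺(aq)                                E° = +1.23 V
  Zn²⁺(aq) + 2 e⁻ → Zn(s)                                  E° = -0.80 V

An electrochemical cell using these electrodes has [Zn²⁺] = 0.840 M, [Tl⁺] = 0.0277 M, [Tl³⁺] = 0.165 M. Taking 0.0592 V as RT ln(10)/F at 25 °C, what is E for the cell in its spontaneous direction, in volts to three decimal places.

+2.055 V

Tl³⁺/Tl⁺ is the cathode (higher E°), Zn²⁺/Zn the anode: E°cell = +1.23 − (-0.80) = +2.03 V, n = 2.
Overall: Tl³⁺(aq) + Zn(s) → Tl⁺(aq) + Zn²⁺(aq)
Q = [Tl⁺]·[Zn²⁺] / ([Tl³⁺]); log Q = -0.851.
E = E° − (0.0592/n) log Q = +2.03 − (0.0592/2)(-0.851) = +2.055 V.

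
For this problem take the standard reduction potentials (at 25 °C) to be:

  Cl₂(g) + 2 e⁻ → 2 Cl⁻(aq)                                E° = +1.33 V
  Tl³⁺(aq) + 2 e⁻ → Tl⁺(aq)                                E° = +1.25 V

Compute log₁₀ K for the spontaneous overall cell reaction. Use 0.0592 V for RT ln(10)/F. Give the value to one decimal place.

2.7

Cathode: Cl₂/Cl⁻; anode: Tl³⁺/Tl⁺. E°cell = +0.08 V, n = 2.
log K = nE°cell / 0.0592 = (2)(+0.08) / 0.0592 = 2.7.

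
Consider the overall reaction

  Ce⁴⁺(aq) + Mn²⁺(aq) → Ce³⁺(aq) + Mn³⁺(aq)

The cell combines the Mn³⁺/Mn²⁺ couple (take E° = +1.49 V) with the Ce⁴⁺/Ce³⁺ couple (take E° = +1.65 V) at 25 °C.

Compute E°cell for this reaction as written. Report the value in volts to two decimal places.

+0.16 V

The Ce⁴⁺/Ce³⁺ couple has the higher reduction potential, so it is the cathode; Mn³⁺/Mn²⁺ is oxidised at the anode.
E°cell = E°(cathode) − E°(anode) = (+1.65) − (+1.49) = +0.16 V.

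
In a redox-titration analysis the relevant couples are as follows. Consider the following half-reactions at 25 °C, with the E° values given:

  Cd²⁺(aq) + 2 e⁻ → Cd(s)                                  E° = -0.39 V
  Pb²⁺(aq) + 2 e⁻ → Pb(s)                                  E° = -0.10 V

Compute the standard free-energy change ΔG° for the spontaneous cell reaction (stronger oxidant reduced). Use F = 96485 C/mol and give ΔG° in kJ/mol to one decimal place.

Pb²⁺/Pb (E° = -0.10 V) is the cathode; Cd²⁺/Cd (E° = -0.39 V) is the anode, so E°cell = +0.29 V.
Balancing electrons gives n = 2 (lcm of 2 and 2).
ΔG° = −nFE° = −(2)(96485)(+0.29) = -55,961 J = -56.0 kJ/mol.

-56.0 kJ/mol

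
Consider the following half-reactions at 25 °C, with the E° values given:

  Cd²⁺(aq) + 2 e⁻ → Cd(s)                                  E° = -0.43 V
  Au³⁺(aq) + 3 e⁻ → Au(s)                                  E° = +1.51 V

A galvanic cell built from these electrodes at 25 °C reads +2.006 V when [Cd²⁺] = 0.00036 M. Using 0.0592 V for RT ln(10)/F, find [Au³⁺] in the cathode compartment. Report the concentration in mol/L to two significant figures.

0.015 M

Au³⁺/Au is the cathode, Cd²⁺/Cd the anode: E°cell = +1.94 V, n = 6.
Overall reaction: 2 Au³⁺(aq) + 3 Cd(s) → 2 Au(s) + 3 Cd²⁺(aq); Q = [Cd²⁺]^3/[Au³⁺]^2.
From E = E° − (0.0592/n) log Q: log Q = (E° − E)·n/0.0592 = (+1.94 − (+2.006))·6/0.0592 = -6.6892.
So 2·log[Au³⁺] = 3·log(0.00036) − log Q = -10.3311 − (-6.6892) = -3.6419; log[Au³⁺] = -3.6419 / 2 = -1.8210; [Au³⁺] = 10^(-1.8210) ≈ 0.015 M.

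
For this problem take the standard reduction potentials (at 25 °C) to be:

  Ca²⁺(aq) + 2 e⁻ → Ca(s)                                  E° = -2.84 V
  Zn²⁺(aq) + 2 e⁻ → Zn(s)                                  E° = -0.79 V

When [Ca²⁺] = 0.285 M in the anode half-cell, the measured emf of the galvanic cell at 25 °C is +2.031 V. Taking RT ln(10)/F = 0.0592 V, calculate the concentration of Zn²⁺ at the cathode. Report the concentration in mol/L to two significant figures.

0.065 M

Zn²⁺/Zn is the cathode, Ca²⁺/Ca the anode: E°cell = +2.05 V, n = 2.
Overall reaction: Zn²⁺(aq) + Ca(s) → Zn(s) + Ca²⁺(aq); Q = [Ca²⁺]^1/[Zn²⁺]^1.
From E = E° − (0.0592/n) log Q: log Q = (E° − E)·n/0.0592 = (+2.05 − (+2.031))·2/0.0592 = 0.6419.
So 1·log[Zn²⁺] = 1·log(0.285) − log Q = -0.5452 − (0.6419) = -1.1871; [Zn²⁺] = 10^(-1.1871) ≈ 0.065 M.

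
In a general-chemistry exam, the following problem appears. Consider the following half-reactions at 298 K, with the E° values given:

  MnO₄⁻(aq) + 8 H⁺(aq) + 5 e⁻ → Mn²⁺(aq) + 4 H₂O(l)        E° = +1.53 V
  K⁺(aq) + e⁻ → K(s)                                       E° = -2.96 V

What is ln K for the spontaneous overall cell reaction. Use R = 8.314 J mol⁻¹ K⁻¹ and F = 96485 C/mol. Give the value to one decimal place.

Cathode: MnO₄⁻/Mn²⁺; anode: K⁺/K. E°cell = (+1.53) − (-2.96) = +4.49 V, with n = 5.
ΔG° = −nFE° = −RT ln K, so ln K = nFE°/(RT) = (5)(96485)(+4.49) / ((8.314)(298)) = 874.279.

874.3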